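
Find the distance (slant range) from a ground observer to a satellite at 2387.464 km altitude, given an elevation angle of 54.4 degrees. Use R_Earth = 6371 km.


h = 2387.464 km, el = 54.4 deg
d = -R_E*sin(el) + sqrt((R_E*sin(el))^2 + 2*R_E*h + h^2)
d = -6371.0000*sin(0.9494591) + sqrt((6371.0000*0.8131008)^2 + 2*6371.0000*2387.464 + 2387.464^2)
d = 2754.2291 km

2754.2291 km


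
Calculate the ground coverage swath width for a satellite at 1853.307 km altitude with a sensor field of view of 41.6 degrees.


FOV = 41.6 deg = 0.726057 rad
swath = 2 * alt * tan(FOV/2) = 2 * 1853.307 * tan(0.3630285)
swath = 2 * 1853.307 * 0.3798644
swath = 1408.0106 km

1408.0106 km


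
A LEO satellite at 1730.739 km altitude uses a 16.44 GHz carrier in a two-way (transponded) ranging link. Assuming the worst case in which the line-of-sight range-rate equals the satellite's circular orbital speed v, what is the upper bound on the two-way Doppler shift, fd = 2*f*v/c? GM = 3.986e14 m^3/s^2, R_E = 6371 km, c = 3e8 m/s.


r = 8.101739e+06 m
v = sqrt(mu/r) = 7014.2223 m/s (worst-case radial velocity)
f = 16.44 GHz = 1.644e+10 Hz
fd = 2*f*v/c = 2*1.644e+10*7014.2223/3.0e+08
fd = 768758.7594 Hz

768758.7594 Hz


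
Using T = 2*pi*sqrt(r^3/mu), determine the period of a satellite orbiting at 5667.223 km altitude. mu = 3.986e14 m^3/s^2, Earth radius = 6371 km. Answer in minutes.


r = 12038.2230 km = 1.2038223e+07 m
T = 2*pi*sqrt(r^3/mu) = 2*pi*sqrt(1.744565e+21 / 3.986e14)
T = 13144.8247 s = 219.0804 min

219.0804 minutes


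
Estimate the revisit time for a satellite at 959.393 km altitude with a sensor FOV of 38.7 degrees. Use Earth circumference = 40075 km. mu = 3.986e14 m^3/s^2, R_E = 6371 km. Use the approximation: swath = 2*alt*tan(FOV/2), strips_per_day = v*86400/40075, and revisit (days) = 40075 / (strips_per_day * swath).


swath = 2*959.393*tan(0.3377212) = 673.8297 km
v = sqrt(mu/r) = 7374.0320 m/s = 7.3740 km/s
strips/day = v*86400/40075 = 7.3740*86400/40075 = 15.8981
coverage/day = strips * swath = 15.8981 * 673.8297 = 10712.6118 km
revisit = 40075 / 10712.6118 = 3.7409 days

3.7409 days


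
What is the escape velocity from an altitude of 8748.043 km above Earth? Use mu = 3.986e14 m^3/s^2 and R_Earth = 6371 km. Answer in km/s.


r = 6371.0 + 8748.043 = 15119.0430 km = 1.5119043e+07 m
v_esc = sqrt(2*mu/r) = sqrt(2*3.986e14 / 1.5119043e+07)
v_esc = 7261.4189 m/s = 7.2614 km/s

7.2614 km/s


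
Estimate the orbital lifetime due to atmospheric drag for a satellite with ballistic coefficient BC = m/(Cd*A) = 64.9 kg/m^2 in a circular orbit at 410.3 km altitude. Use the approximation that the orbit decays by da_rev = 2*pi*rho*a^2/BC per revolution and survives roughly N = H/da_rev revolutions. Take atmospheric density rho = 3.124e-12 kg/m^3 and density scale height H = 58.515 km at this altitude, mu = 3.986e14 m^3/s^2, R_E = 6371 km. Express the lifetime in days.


a = R_E + alt = 6781.3000 km = 6.7813e+06 m
da_rev = 2*pi*rho*a^2/BC = 2*pi*3.124e-12*(6.7813e+06)^2/64.9 = 13.908238 m per revolution
N = H/da_rev = 58515.0000 m / 13.908238 m = 4207.2188 revolutions
P = 2*pi*sqrt(a^3/mu) = 5557.5152 s
lifetime = N*P = 4207.2188 * 5557.5152 = 2.3381682e+07 s = 270.6213 days

270.6213 days


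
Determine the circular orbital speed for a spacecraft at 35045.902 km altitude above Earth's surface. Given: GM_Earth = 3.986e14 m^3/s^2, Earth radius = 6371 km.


r = R_E + alt = 6371.0 + 35045.902 = 41416.9020 km = 4.1416902e+07 m
v = sqrt(mu/r) = sqrt(3.986e14 / 4.1416902e+07) = 3102.2718 m/s = 3.1023 km/s

3.1023 km/s


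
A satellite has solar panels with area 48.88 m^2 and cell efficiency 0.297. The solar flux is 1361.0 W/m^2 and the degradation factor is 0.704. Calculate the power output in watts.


P = area * eta * S * degradation
P = 48.88 * 0.297 * 1361.0 * 0.704
P = 13909.7214 W

13909.7214 W


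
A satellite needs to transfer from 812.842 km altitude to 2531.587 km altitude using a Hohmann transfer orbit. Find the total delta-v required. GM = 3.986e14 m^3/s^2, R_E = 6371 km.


r1 = 7183.8420 km = 7.183842e+06 m
r2 = 8902.5870 km = 8.902587e+06 m
dv1 = sqrt(mu/r1)*(sqrt(2*r2/(r1+r2)) - 1) = 387.8382 m/s
dv2 = sqrt(mu/r2)*(1 - sqrt(2*r1/(r1+r2))) = 367.5592 m/s
total dv = |dv1| + |dv2| = 387.8382 + 367.5592 = 755.3974 m/s = 0.7553974 km/s

0.7554 km/s


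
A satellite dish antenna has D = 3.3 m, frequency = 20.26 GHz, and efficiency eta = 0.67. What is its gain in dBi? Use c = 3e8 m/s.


lambda = c/f = 3e8 / 2.026e+10 = 0.0148075 m
G = eta*(pi*D/lambda)^2 = 0.67*(pi*3.3/0.0148075)^2
G = 328426.9600 (linear)
G = 10*log10(328426.9600) = 55.1644 dBi

55.1644 dBi


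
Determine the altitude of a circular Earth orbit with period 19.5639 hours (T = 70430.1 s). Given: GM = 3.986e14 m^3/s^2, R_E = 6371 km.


T = 70430.1 s
r = (mu*T^2/(4*pi^2))^(1/3) = (3.986e14 * 70430.1^2 / (4*pi^2))^(1/3)
r = 3.6860797e+07 m = 36860.7971 km
alt = r - R_E = 36860.7971 - 6371 = 30489.7971 km

30489.7971 km


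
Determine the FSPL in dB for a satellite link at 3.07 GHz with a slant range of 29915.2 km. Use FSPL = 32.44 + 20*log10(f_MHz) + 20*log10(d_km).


f = 3.07 GHz = 3070.0000 MHz
d = 29915.2 km
FSPL = 32.44 + 20*log10(3070.0000) + 20*log10(29915.2)
FSPL = 32.44 + 69.7428 + 89.5178
FSPL = 191.7006 dB

191.7006 dB


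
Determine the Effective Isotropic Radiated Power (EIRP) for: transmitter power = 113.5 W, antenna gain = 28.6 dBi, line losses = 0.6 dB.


Pt = 113.5 W = 20.5500 dBW
EIRP = Pt_dBW + Gt - losses = 20.5500 + 28.6 - 0.6 = 48.5500 dBW

48.5500 dBW


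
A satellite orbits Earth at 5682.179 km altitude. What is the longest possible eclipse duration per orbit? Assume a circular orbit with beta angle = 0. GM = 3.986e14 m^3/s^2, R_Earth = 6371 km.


r = 12053.1790 km
T = 219.4888 min
Eclipse fraction = arcsin(R_E/r)/pi = arcsin(6371.0000/12053.1790)/pi
= arcsin(0.5285742)/pi = 0.1772732
Eclipse duration = 0.1772732 * 219.4888 = 38.9095 min

38.9095 minutes


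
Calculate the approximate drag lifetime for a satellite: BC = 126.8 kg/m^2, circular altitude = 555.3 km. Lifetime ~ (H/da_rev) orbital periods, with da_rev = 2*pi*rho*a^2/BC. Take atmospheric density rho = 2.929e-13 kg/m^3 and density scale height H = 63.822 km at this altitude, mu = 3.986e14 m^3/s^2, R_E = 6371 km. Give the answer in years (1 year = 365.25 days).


a = R_E + alt = 6926.3000 km = 6.9263e+06 m
da_rev = 2*pi*rho*a^2/BC = 2*pi*2.929e-13*(6.9263e+06)^2/126.8 = 0.696277856 m per revolution
N = H/da_rev = 63822.0000 m / 0.696277856 m = 91661.6829 revolutions
P = 2*pi*sqrt(a^3/mu) = 5736.7136 s
lifetime = N*P = 91661.6829 * 5736.7136 = 5.2583682e+08 s = 6086.0743 days
years = 6086.0743 / 365.25 = 16.6628 years

16.6628 years


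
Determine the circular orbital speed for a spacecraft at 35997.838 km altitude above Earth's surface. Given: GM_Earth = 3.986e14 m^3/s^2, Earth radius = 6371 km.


r = R_E + alt = 6371.0 + 35997.838 = 42368.8380 km = 4.2368838e+07 m
v = sqrt(mu/r) = sqrt(3.986e14 / 4.2368838e+07) = 3067.2231 m/s = 3.0672 km/s

3.0672 km/s


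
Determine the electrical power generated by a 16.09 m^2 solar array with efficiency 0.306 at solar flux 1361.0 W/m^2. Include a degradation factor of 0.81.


P = area * eta * S * degradation
P = 16.09 * 0.306 * 1361.0 * 0.81
P = 5427.7597 W

5427.7597 W


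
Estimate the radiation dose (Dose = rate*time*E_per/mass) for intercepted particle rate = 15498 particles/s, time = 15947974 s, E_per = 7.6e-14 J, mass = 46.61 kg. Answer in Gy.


Total energy deposited = rate * time * E_per
  = 15498 * 15947974 * 7.6e-14 = 0.01878429 J
Dose = E_total / mass = 0.01878429 / 46.61
Dose = 4.0300985e-04 Gy

4.0301e-04 Gy


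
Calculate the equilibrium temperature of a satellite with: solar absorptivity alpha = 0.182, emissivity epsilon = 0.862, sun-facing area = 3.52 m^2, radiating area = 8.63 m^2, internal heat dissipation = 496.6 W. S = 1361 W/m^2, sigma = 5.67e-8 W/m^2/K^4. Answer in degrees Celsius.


Numerator = alpha*S*A_sun + Q_int = 0.182*1361*3.52 + 496.6 = 1368.5110 W
Denominator = eps*sigma*A_rad = 0.862*5.67e-8*8.63 = 4.217947e-07 W/K^4
T^4 = 3.2444956e+09 K^4
T = 238.6639 K = -34.4861 C

-34.4861 degrees Celsius


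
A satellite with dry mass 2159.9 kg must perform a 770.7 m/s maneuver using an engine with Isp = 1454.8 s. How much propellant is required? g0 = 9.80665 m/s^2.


ve = Isp * g0 = 1454.8 * 9.80665 = 14266.714420 m/s
mass ratio = exp(dv/ve) = exp(770.7/14266.714420) = 1.05550661
m_prop = m_dry * (mr - 1) = 2159.9 * (1.05550661 - 1)
m_prop = 119.8887 kg

119.8887 kg


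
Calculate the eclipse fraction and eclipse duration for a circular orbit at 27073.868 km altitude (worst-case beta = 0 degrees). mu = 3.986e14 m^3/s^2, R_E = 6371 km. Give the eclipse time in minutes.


r = 33444.8680 km
T = 1014.5050 min
Eclipse fraction = arcsin(R_E/r)/pi = arcsin(6371.0000/33444.8680)/pi
= arcsin(0.1904926)/pi = 0.06100852
Eclipse duration = 0.06100852 * 1014.5050 = 61.8934 min

61.8934 minutes


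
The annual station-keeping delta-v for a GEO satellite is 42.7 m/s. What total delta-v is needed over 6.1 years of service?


dV = rate * years = 42.7 * 6.1
dV = 260.4700 m/s

260.4700 m/s


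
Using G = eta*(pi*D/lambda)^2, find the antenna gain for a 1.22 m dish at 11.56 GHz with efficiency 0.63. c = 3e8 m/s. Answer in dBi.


lambda = c/f = 3e8 / 1.156e+10 = 0.02595156 m
G = eta*(pi*D/lambda)^2 = 0.63*(pi*1.22/0.02595156)^2
G = 13741.4675 (linear)
G = 10*log10(13741.4675) = 41.3803 dBi

41.3803 dBi


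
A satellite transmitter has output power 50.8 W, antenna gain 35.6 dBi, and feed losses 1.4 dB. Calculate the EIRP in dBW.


Pt = 50.8 W = 17.0586 dBW
EIRP = Pt_dBW + Gt - losses = 17.0586 + 35.6 - 1.4 = 51.2586 dBW

51.2586 dBW


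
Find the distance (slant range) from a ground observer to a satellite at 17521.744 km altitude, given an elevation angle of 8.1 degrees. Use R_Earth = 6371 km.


h = 17521.744 km, el = 8.1 deg
d = -R_E*sin(el) + sqrt((R_E*sin(el))^2 + 2*R_E*h + h^2)
d = -6371.0000*sin(0.1413717) + sqrt((6371.0000*0.1409012)^2 + 2*6371.0000*17521.744 + 17521.744^2)
d = 22147.4784 km

22147.4784 km


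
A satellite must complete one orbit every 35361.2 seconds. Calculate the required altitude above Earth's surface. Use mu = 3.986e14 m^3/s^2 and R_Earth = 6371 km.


T = 35361.2 s
r = (mu*T^2/(4*pi^2))^(1/3) = (3.986e14 * 35361.2^2 / (4*pi^2))^(1/3)
r = 2.328505e+07 m = 23285.0504 km
alt = r - R_E = 23285.0504 - 6371 = 16914.0504 km

16914.0504 km


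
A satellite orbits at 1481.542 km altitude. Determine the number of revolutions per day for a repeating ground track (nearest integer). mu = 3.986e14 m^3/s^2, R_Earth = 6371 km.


r = 7.852542e+06 m
T = 2*pi*sqrt(r^3/mu) = 6925.1092 s = 115.4185 min
revs/day = 1440 / 115.4185 = 12.4763
Rounded: 12 revolutions per day

12 revolutions per day


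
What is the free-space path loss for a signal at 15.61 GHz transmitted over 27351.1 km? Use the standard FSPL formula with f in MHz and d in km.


f = 15.61 GHz = 15610.0000 MHz
d = 27351.1 km
FSPL = 32.44 + 20*log10(15610.0000) + 20*log10(27351.1)
FSPL = 32.44 + 83.8681 + 88.7395
FSPL = 205.0476 dB

205.0476 dB


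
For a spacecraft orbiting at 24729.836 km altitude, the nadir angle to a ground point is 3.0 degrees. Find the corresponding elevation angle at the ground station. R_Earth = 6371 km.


r = R_E + alt = 31100.8360 km
Law of sines in the satellite / Earth-center / ground-point triangle:
  sin(nadir)/R_E = sin(90 + el)/r  =>  cos(el) = (r/R_E)*sin(nadir)
cos(el) = (31100.8360 / 6371.0000) * sin(3.0 deg) = 0.2554845
el = arccos(0.2554845) = 75.1977 deg
(Earth-central angle = 90 - nadir - el = 11.8023 deg)

75.1977 degrees


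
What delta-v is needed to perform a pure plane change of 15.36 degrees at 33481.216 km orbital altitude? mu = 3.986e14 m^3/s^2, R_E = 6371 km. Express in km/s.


r = 39852.2160 km = 3.9852216e+07 m
V = sqrt(mu/r) = 3162.5865 m/s
di = 15.36 deg = 0.2680826 rad
dV = 2*V*sin(di/2) = 2*3162.5865*sin(0.1340413)
dV = 845.2978 m/s = 0.8452978 km/s

0.8453 km/s


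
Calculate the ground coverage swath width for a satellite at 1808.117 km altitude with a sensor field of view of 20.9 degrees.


FOV = 20.9 deg = 0.3647738 rad
swath = 2 * alt * tan(FOV/2) = 2 * 1808.117 * tan(0.1823869)
swath = 2 * 1808.117 * 0.1844365
swath = 666.9657 km

666.9657 km


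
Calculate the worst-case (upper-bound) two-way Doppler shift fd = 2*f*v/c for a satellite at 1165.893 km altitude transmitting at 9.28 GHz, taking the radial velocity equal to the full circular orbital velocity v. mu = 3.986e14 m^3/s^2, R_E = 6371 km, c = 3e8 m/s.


r = 7.536893e+06 m
v = sqrt(mu/r) = 7272.3115 m/s (worst-case radial velocity)
f = 9.28 GHz = 9.28e+09 Hz
fd = 2*f*v/c = 2*9.28e+09*7272.3115/3.0e+08
fd = 449913.6707 Hz

449913.6707 Hz


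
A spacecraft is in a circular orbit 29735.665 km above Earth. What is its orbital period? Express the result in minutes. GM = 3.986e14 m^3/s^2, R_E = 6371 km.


r = 36106.6650 km = 3.6106665e+07 m
T = 2*pi*sqrt(r^3/mu) = 2*pi*sqrt(4.7071943e+22 / 3.986e14)
T = 68279.8072 s = 1137.9968 min

1137.9968 minutes


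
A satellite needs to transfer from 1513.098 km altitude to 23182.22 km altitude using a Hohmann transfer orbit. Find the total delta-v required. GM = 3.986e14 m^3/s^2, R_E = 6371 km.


r1 = 7884.0980 km = 7.884098e+06 m
r2 = 29553.2200 km = 2.955322e+07 m
dv1 = sqrt(mu/r1)*(sqrt(2*r2/(r1+r2)) - 1) = 1823.8641 m/s
dv2 = sqrt(mu/r2)*(1 - sqrt(2*r1/(r1+r2))) = 1289.0939 m/s
total dv = |dv1| + |dv2| = 1823.8641 + 1289.0939 = 3112.9580 m/s = 3.1130 km/s

3.1130 km/s


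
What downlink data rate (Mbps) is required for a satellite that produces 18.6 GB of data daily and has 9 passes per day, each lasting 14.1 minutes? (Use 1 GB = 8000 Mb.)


total contact time = 9 * 14.1 * 60 = 7614.0000 s
data = 18.6 GB = 148800.0000 Mb
rate = 148800.0000 / 7614.0000 = 19.5429 Mbps

19.5429 Mbps


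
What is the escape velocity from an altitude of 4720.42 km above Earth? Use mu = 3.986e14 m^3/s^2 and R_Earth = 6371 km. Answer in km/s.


r = 6371.0 + 4720.42 = 11091.4200 km = 1.109142e+07 m
v_esc = sqrt(2*mu/r) = sqrt(2*3.986e14 / 1.109142e+07)
v_esc = 8477.9347 m/s = 8.4779 km/s

8.4779 km/s


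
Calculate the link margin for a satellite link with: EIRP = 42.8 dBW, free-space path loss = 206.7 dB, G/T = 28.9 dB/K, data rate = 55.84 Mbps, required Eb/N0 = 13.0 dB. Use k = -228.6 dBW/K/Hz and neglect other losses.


C/N0 = EIRP - FSPL + G/T - k = 42.8 - 206.7 + 28.9 - (-228.6)
C/N0 = 93.6000 dB-Hz
R_b = 55.84 Mbps = 5.584e+07 bps -> 10*log10(R_b) = 77.4695 dB-Hz
Eb/N0 = C/N0 - 10*log10(R_b) = 93.6000 - 77.4695 = 16.1305 dB
Margin = Eb/N0 - Eb/N0_req = 16.1305 - 13.0 = 3.1305 dB (link closes)

3.1305 dB


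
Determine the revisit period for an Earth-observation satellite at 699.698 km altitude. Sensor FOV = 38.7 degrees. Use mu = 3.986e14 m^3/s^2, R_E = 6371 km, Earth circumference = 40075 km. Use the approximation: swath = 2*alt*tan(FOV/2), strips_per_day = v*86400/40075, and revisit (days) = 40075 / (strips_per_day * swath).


swath = 2*699.698*tan(0.3377212) = 491.4329 km
v = sqrt(mu/r) = 7508.2289 m/s = 7.5082 km/s
strips/day = v*86400/40075 = 7.5082*86400/40075 = 16.1874
coverage/day = strips * swath = 16.1874 * 491.4329 = 7955.0322 km
revisit = 40075 / 7955.0322 = 5.0377 days

5.0377 days


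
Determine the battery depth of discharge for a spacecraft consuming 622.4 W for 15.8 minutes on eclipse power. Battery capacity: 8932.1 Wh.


E_used = P * t / 60 = 622.4 * 15.8 / 60 = 163.8987 Wh
DOD = E_used / E_total * 100 = 163.8987 / 8932.1 * 100
DOD = 1.8349 %

1.8349 %


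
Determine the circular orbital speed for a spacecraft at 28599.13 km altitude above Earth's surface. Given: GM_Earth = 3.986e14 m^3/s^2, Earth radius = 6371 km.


r = R_E + alt = 6371.0 + 28599.13 = 34970.1300 km = 3.497013e+07 m
v = sqrt(mu/r) = sqrt(3.986e14 / 3.497013e+07) = 3376.1367 m/s = 3.3761 km/s

3.3761 km/s


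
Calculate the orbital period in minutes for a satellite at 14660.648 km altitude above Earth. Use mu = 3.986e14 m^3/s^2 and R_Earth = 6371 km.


r = 21031.6480 km = 2.1031648e+07 m
T = 2*pi*sqrt(r^3/mu) = 2*pi*sqrt(9.3029334e+21 / 3.986e14)
T = 30354.3668 s = 505.9061 min

505.9061 minutes


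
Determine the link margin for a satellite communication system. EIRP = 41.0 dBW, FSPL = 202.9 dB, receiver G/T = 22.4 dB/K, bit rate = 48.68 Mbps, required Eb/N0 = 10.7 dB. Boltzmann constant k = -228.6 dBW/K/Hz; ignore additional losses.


C/N0 = EIRP - FSPL + G/T - k = 41.0 - 202.9 + 22.4 - (-228.6)
C/N0 = 89.1000 dB-Hz
R_b = 48.68 Mbps = 4.868e+07 bps -> 10*log10(R_b) = 76.8735 dB-Hz
Eb/N0 = C/N0 - 10*log10(R_b) = 89.1000 - 76.8735 = 12.2265 dB
Margin = Eb/N0 - Eb/N0_req = 12.2265 - 10.7 = 1.5265 dB (link closes)

1.5265 dB


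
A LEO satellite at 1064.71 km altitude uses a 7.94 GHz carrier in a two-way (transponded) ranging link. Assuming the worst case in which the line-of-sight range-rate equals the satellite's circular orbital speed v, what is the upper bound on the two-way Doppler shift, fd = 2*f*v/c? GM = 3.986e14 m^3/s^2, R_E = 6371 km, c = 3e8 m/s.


r = 7.43571e+06 m
v = sqrt(mu/r) = 7321.6241 m/s (worst-case radial velocity)
f = 7.94 GHz = 7.94e+09 Hz
fd = 2*f*v/c = 2*7.94e+09*7321.6241/3.0e+08
fd = 387557.9667 Hz

387557.9667 Hz


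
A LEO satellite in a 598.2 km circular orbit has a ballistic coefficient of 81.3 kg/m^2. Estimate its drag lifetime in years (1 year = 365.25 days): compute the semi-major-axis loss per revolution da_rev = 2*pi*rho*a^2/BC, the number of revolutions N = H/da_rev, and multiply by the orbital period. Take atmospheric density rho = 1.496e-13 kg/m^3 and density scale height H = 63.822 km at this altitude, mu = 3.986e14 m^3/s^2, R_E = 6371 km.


a = R_E + alt = 6969.2000 km = 6.9692e+06 m
da_rev = 2*pi*rho*a^2/BC = 2*pi*1.496e-13*(6.9692e+06)^2/81.3 = 0.561547854 m per revolution
N = H/da_rev = 63822.0000 m / 0.561547854 m = 113653.7154 revolutions
P = 2*pi*sqrt(a^3/mu) = 5790.0940 s
lifetime = N*P = 113653.7154 * 5790.0940 = 6.5806569e+08 s = 7616.5011 days
years = 7616.5011 / 365.25 = 20.8528 years

20.8528 years


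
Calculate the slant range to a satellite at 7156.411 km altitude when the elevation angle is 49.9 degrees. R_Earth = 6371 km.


h = 7156.411 km, el = 49.9 deg
d = -R_E*sin(el) + sqrt((R_E*sin(el))^2 + 2*R_E*h + h^2)
d = -6371.0000*sin(0.8709193) + sqrt((6371.0000*0.7649214)^2 + 2*6371.0000*7156.411 + 7156.411^2)
d = 8016.6198 km

8016.6198 km


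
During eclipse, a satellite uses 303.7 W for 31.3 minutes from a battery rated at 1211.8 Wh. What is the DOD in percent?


E_used = P * t / 60 = 303.7 * 31.3 / 60 = 158.4302 Wh
DOD = E_used / E_total * 100 = 158.4302 / 1211.8 * 100
DOD = 13.0740 %

13.0740 %


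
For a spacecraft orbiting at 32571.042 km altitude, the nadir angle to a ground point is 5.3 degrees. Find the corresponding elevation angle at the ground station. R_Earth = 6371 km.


r = R_E + alt = 38942.0420 km
Law of sines in the satellite / Earth-center / ground-point triangle:
  sin(nadir)/R_E = sin(90 + el)/r  =>  cos(el) = (r/R_E)*sin(nadir)
cos(el) = (38942.0420 / 6371.0000) * sin(5.3 deg) = 0.5646051
el = arccos(0.5646051) = 55.6251 deg
(Earth-central angle = 90 - nadir - el = 29.0749 deg)

55.6251 degrees


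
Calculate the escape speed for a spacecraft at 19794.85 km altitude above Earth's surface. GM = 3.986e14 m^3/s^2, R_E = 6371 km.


r = 6371.0 + 19794.85 = 26165.8500 km = 2.616585e+07 m
v_esc = sqrt(2*mu/r) = sqrt(2*3.986e14 / 2.616585e+07)
v_esc = 5519.7095 m/s = 5.5197 km/s

5.5197 km/s


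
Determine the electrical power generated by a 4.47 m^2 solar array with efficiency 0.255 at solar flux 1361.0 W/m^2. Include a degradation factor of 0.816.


P = area * eta * S * degradation
P = 4.47 * 0.255 * 1361.0 * 0.816
P = 1265.8901 W

1265.8901 W


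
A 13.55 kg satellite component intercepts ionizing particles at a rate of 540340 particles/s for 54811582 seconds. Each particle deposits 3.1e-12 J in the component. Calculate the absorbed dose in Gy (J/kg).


Total energy deposited = rate * time * E_per
  = 540340 * 54811582 * 3.1e-12 = 91.8124 J
Dose = E_total / mass = 91.8124 / 13.55
Dose = 6.7758 Gy

6.7758 Gy


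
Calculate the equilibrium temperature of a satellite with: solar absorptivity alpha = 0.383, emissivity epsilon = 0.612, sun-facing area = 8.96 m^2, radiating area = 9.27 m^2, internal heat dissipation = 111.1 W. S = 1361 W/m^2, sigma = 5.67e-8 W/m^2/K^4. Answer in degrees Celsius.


Numerator = alpha*S*A_sun + Q_int = 0.383*1361*8.96 + 111.1 = 4781.6165 W
Denominator = eps*sigma*A_rad = 0.612*5.67e-8*9.27 = 3.2167271e-07 W/K^4
T^4 = 1.486485e+10 K^4
T = 349.1726 K = 76.0226 C

76.0226 degrees Celsius


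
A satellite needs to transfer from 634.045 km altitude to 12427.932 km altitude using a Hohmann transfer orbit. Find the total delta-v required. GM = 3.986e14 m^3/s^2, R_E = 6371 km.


r1 = 7005.0450 km = 7.005045e+06 m
r2 = 18798.9320 km = 1.8798932e+07 m
dv1 = sqrt(mu/r1)*(sqrt(2*r2/(r1+r2)) - 1) = 1562.1194 m/s
dv2 = sqrt(mu/r2)*(1 - sqrt(2*r1/(r1+r2))) = 1211.7440 m/s
total dv = |dv1| + |dv2| = 1562.1194 + 1211.7440 = 2773.8634 m/s = 2.7739 km/s

2.7739 km/s


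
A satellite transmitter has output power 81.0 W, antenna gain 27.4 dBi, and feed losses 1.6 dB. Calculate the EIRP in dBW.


Pt = 81.0 W = 19.0849 dBW
EIRP = Pt_dBW + Gt - losses = 19.0849 + 27.4 - 1.6 = 44.8849 dBW

44.8849 dBW


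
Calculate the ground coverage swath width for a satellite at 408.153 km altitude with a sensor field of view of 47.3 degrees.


FOV = 47.3 deg = 0.8255407 rad
swath = 2 * alt * tan(FOV/2) = 2 * 408.153 * tan(0.4127704)
swath = 2 * 408.153 * 0.4379289
swath = 357.4840 km

357.4840 km


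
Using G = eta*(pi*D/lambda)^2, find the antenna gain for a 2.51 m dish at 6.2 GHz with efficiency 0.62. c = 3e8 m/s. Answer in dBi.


lambda = c/f = 3e8 / 6.2e+09 = 0.0483871 m
G = eta*(pi*D/lambda)^2 = 0.62*(pi*2.51/0.0483871)^2
G = 16465.6829 (linear)
G = 10*log10(16465.6829) = 42.1658 dBi

42.1658 dBi


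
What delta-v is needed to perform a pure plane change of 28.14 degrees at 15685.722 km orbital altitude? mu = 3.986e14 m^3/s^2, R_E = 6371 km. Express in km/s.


r = 22056.7220 km = 2.2056722e+07 m
V = sqrt(mu/r) = 4251.0691 m/s
di = 28.14 deg = 0.4911357 rad
dV = 2*V*sin(di/2) = 2*4251.0691*sin(0.2455678)
dV = 2066.9306 m/s = 2.0669 km/s

2.0669 km/s


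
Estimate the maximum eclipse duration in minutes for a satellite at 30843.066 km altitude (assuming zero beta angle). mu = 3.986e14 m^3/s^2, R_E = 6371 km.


r = 37214.0660 km
T = 1190.7502 min
Eclipse fraction = arcsin(R_E/r)/pi = arcsin(6371.0000/37214.0660)/pi
= arcsin(0.1711987)/pi = 0.05476401
Eclipse duration = 0.05476401 * 1190.7502 = 65.2103 min

65.2103 minutes


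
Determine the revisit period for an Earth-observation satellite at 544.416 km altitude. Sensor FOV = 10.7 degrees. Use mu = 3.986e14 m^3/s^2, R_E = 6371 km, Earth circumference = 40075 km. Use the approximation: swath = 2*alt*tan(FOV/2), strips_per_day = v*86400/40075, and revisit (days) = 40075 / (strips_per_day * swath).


swath = 2*544.416*tan(0.09337511) = 101.9663 km
v = sqrt(mu/r) = 7592.0576 m/s = 7.5921 km/s
strips/day = v*86400/40075 = 7.5921*86400/40075 = 16.3682
coverage/day = strips * swath = 16.3682 * 101.9663 = 1669.0006 km
revisit = 40075 / 1669.0006 = 24.0114 days

24.0114 days


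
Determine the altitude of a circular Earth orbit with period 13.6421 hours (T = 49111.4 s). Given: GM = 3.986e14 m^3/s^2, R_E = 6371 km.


T = 49111.4 s
r = (mu*T^2/(4*pi^2))^(1/3) = (3.986e14 * 49111.4^2 / (4*pi^2))^(1/3)
r = 2.8985496e+07 m = 28985.4955 km
alt = r - R_E = 28985.4955 - 6371 = 22614.4955 km

22614.4955 km


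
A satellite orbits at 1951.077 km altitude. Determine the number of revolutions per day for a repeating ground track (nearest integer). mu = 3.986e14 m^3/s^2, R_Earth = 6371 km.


r = 8.322077e+06 m
T = 2*pi*sqrt(r^3/mu) = 7555.4236 s = 125.9237 min
revs/day = 1440 / 125.9237 = 11.4355
Rounded: 11 revolutions per day

11 revolutions per day


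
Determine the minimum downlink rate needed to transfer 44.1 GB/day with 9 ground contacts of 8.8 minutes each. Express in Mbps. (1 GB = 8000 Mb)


total contact time = 9 * 8.8 * 60 = 4752.0000 s
data = 44.1 GB = 352800.0000 Mb
rate = 352800.0000 / 4752.0000 = 74.2424 Mbps

74.2424 Mbps


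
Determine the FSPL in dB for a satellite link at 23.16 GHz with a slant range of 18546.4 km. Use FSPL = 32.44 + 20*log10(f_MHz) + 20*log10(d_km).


f = 23.16 GHz = 23160.0000 MHz
d = 18546.4 km
FSPL = 32.44 + 20*log10(23160.0000) + 20*log10(18546.4)
FSPL = 32.44 + 87.2948 + 85.3652
FSPL = 205.1000 dB

205.1000 dB


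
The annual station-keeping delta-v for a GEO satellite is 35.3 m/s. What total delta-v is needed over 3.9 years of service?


dV = rate * years = 35.3 * 3.9
dV = 137.6700 m/s

137.6700 m/s


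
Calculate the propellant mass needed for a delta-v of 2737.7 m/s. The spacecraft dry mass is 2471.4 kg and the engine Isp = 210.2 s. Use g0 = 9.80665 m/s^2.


ve = Isp * g0 = 210.2 * 9.80665 = 2061.357830 m/s
mass ratio = exp(dv/ve) = exp(2737.7/2061.357830) = 3.77388575
m_prop = m_dry * (mr - 1) = 2471.4 * (3.77388575 - 1)
m_prop = 6855.3812 kg

6855.3812 kg


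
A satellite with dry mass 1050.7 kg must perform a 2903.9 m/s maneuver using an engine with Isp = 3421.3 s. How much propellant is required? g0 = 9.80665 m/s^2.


ve = Isp * g0 = 3421.3 * 9.80665 = 33551.491645 m/s
mass ratio = exp(dv/ve) = exp(2903.9/33551.491645) = 1.09040648
m_prop = m_dry * (mr - 1) = 1050.7 * (1.09040648 - 1)
m_prop = 94.9901 kg

94.9901 kg


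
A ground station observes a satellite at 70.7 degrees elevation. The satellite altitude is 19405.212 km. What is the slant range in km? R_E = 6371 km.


h = 19405.212 km, el = 70.7 deg
d = -R_E*sin(el) + sqrt((R_E*sin(el))^2 + 2*R_E*h + h^2)
d = -6371.0000*sin(1.2339) + sqrt((6371.0000*0.943801)^2 + 2*6371.0000*19405.212 + 19405.212^2)
d = 19677.1026 km

19677.1026 km


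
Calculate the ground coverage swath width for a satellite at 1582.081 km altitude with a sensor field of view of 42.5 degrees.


FOV = 42.5 deg = 0.7417649 rad
swath = 2 * alt * tan(FOV/2) = 2 * 1582.081 * tan(0.3708825)
swath = 2 * 1582.081 * 0.3888787
swath = 1230.4753 km

1230.4753 km


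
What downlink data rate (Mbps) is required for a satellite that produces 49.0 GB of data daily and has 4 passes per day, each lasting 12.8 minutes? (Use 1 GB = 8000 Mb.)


total contact time = 4 * 12.8 * 60 = 3072.0000 s
data = 49.0 GB = 392000.0000 Mb
rate = 392000.0000 / 3072.0000 = 127.6042 Mbps

127.6042 Mbps


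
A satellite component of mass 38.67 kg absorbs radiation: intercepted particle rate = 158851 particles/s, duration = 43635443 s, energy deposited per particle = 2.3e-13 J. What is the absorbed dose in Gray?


Total energy deposited = rate * time * E_per
  = 158851 * 43635443 * 2.3e-13 = 1.5943 J
Dose = E_total / mass = 1.5943 / 38.67
Dose = 0.04122712 Gy

0.0412 Gy


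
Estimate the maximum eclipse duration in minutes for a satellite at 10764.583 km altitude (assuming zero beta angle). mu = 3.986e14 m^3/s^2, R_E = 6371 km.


r = 17135.5830 km
T = 372.0560 min
Eclipse fraction = arcsin(R_E/r)/pi = arcsin(6371.0000/17135.5830)/pi
= arcsin(0.3717994)/pi = 0.1212591
Eclipse duration = 0.1212591 * 372.0560 = 45.1152 min

45.1152 minutes


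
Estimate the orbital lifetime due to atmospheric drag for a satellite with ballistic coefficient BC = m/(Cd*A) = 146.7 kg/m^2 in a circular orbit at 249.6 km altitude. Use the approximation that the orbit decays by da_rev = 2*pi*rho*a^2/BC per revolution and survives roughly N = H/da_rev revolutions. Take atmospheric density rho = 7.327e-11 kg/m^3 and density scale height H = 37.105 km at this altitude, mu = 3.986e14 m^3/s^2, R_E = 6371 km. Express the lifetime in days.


a = R_E + alt = 6620.6000 km = 6.6206e+06 m
da_rev = 2*pi*rho*a^2/BC = 2*pi*7.327e-11*(6.6206e+06)^2/146.7 = 137.553183 m per revolution
N = H/da_rev = 37105.0000 m / 137.553183 m = 269.7502 revolutions
P = 2*pi*sqrt(a^3/mu) = 5361.1412 s
lifetime = N*P = 269.7502 * 5361.1412 = 1.446169e+06 s = 16.7381 days

16.7381 days


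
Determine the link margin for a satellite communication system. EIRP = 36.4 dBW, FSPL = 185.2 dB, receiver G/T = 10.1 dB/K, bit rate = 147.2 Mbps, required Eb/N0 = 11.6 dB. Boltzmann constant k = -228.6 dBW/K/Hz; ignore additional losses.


C/N0 = EIRP - FSPL + G/T - k = 36.4 - 185.2 + 10.1 - (-228.6)
C/N0 = 89.9000 dB-Hz
R_b = 147.2 Mbps = 1.472e+08 bps -> 10*log10(R_b) = 81.6791 dB-Hz
Eb/N0 = C/N0 - 10*log10(R_b) = 89.9000 - 81.6791 = 8.2209 dB
Margin = Eb/N0 - Eb/N0_req = 8.2209 - 11.6 = -3.3791 dB (negative margin: link does not close)

-3.3791 dB


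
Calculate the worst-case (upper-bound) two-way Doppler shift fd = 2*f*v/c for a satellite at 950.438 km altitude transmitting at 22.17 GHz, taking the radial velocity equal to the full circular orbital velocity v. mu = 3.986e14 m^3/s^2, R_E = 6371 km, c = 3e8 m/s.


r = 7.321438e+06 m
v = sqrt(mu/r) = 7378.5403 m/s (worst-case radial velocity)
f = 22.17 GHz = 2.217e+10 Hz
fd = 2*f*v/c = 2*2.217e+10*7378.5403/3.0e+08
fd = 1.0905483e+06 Hz

1.0905e+06 Hz


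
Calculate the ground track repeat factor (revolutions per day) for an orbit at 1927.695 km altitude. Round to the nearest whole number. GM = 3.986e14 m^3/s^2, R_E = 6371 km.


r = 8.298695e+06 m
T = 2*pi*sqrt(r^3/mu) = 7523.6040 s = 125.3934 min
revs/day = 1440 / 125.3934 = 11.4839
Rounded: 11 revolutions per day

11 revolutions per day


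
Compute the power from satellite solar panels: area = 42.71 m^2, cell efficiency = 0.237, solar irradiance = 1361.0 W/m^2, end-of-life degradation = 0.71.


P = area * eta * S * degradation
P = 42.71 * 0.237 * 1361.0 * 0.71
P = 9781.2507 W

9781.2507 W


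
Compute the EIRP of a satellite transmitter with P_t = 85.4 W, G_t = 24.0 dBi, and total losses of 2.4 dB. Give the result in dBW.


Pt = 85.4 W = 19.3146 dBW
EIRP = Pt_dBW + Gt - losses = 19.3146 + 24.0 - 2.4 = 40.9146 dBW

40.9146 dBW


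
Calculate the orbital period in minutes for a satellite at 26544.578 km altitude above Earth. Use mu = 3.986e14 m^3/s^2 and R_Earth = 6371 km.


r = 32915.5780 km = 3.2915578e+07 m
T = 2*pi*sqrt(r^3/mu) = 2*pi*sqrt(3.5661898e+22 / 3.986e14)
T = 59431.0564 s = 990.5176 min

990.5176 minutes


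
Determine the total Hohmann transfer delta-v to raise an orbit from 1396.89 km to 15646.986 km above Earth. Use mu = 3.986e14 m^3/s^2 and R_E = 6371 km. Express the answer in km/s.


r1 = 7767.8900 km = 7.76789e+06 m
r2 = 22017.9860 km = 2.2017986e+07 m
dv1 = sqrt(mu/r1)*(sqrt(2*r2/(r1+r2)) - 1) = 1546.5856 m/s
dv2 = sqrt(mu/r2)*(1 - sqrt(2*r1/(r1+r2))) = 1181.9580 m/s
total dv = |dv1| + |dv2| = 1546.5856 + 1181.9580 = 2728.5436 m/s = 2.7285 km/s

2.7285 km/s


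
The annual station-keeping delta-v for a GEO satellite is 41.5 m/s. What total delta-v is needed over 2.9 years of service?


dV = rate * years = 41.5 * 2.9
dV = 120.3500 m/s

120.3500 m/s


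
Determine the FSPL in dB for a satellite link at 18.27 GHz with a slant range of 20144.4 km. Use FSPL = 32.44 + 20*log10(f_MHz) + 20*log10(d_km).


f = 18.27 GHz = 18270.0000 MHz
d = 20144.4 km
FSPL = 32.44 + 20*log10(18270.0000) + 20*log10(20144.4)
FSPL = 32.44 + 85.2348 + 86.0831
FSPL = 203.7579 dB

203.7579 dB


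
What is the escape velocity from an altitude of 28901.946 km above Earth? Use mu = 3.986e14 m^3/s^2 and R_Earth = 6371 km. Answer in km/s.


r = 6371.0 + 28901.946 = 35272.9460 km = 3.5272946e+07 m
v_esc = sqrt(2*mu/r) = sqrt(2*3.986e14 / 3.5272946e+07)
v_esc = 4754.0394 m/s = 4.7540 km/s

4.7540 km/s


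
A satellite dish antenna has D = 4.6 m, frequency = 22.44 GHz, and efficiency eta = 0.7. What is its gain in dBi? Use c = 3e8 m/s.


lambda = c/f = 3e8 / 2.244e+10 = 0.01336898 m
G = eta*(pi*D/lambda)^2 = 0.7*(pi*4.6/0.01336898)^2
G = 817930.9548 (linear)
G = 10*log10(817930.9548) = 59.1272 dBi

59.1272 dBi


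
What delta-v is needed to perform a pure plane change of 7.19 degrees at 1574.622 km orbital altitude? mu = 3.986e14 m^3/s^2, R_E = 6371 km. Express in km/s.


r = 7945.6220 km = 7.945622e+06 m
V = sqrt(mu/r) = 7082.7954 m/s
di = 7.19 deg = 0.1254892 rad
dV = 2*V*sin(di/2) = 2*7082.7954*sin(0.06274459)
dV = 888.2311 m/s = 0.8882311 km/s

0.8882 km/s


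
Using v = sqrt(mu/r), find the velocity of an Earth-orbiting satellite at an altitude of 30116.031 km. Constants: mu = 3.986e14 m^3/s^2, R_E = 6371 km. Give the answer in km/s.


r = R_E + alt = 6371.0 + 30116.031 = 36487.0310 km = 3.6487031e+07 m
v = sqrt(mu/r) = sqrt(3.986e14 / 3.6487031e+07) = 3305.2125 m/s = 3.3052 km/s

3.3052 km/s


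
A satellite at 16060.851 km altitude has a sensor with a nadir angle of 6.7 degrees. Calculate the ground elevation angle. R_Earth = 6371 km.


r = R_E + alt = 22431.8510 km
Law of sines in the satellite / Earth-center / ground-point triangle:
  sin(nadir)/R_E = sin(90 + el)/r  =>  cos(el) = (r/R_E)*sin(nadir)
cos(el) = (22431.8510 / 6371.0000) * sin(6.7 deg) = 0.4107896
el = arccos(0.4107896) = 65.7456 deg
(Earth-central angle = 90 - nadir - el = 17.5544 deg)

65.7456 degrees


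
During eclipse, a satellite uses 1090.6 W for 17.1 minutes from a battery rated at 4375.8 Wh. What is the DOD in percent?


E_used = P * t / 60 = 1090.6 * 17.1 / 60 = 310.8210 Wh
DOD = E_used / E_total * 100 = 310.8210 / 4375.8 * 100
DOD = 7.1032 %

7.1032 %


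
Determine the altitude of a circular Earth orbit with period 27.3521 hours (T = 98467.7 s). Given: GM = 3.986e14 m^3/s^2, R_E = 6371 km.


T = 98467.7 s
r = (mu*T^2/(4*pi^2))^(1/3) = (3.986e14 * 98467.7^2 / (4*pi^2))^(1/3)
r = 4.6088055e+07 m = 46088.0551 km
alt = r - R_E = 46088.0551 - 6371 = 39717.0551 km

39717.0551 km


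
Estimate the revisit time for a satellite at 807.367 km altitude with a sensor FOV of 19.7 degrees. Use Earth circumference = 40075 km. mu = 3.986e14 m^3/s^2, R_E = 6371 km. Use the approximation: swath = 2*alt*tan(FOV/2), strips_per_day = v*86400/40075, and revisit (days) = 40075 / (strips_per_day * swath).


swath = 2*807.367*tan(0.1719149) = 280.3644 km
v = sqrt(mu/r) = 7451.7078 m/s = 7.4517 km/s
strips/day = v*86400/40075 = 7.4517*86400/40075 = 16.0656
coverage/day = strips * swath = 16.0656 * 280.3644 = 4504.2124 km
revisit = 40075 / 4504.2124 = 8.8972 days

8.8972 days


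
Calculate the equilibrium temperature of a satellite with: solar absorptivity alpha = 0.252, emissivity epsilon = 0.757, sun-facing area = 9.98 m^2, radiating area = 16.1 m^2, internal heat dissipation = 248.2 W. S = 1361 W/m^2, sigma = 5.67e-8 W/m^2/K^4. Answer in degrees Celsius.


Numerator = alpha*S*A_sun + Q_int = 0.252*1361*9.98 + 248.2 = 3671.0606 W
Denominator = eps*sigma*A_rad = 0.757*5.67e-8*16.1 = 6.9104259e-07 W/K^4
T^4 = 5.3123507e+09 K^4
T = 269.9738 K = -3.1762 C

-3.1762 degrees Celsius


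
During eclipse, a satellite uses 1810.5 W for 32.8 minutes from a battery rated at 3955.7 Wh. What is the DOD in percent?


E_used = P * t / 60 = 1810.5 * 32.8 / 60 = 989.7400 Wh
DOD = E_used / E_total * 100 = 989.7400 / 3955.7 * 100
DOD = 25.0206 %

25.0206 %


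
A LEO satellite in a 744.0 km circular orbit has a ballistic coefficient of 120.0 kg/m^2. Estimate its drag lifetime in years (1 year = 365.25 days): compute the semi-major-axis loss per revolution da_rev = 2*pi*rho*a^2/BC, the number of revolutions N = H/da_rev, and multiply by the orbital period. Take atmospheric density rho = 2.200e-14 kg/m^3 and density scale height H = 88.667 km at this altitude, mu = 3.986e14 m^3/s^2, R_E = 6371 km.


a = R_E + alt = 7115.0000 km = 7.115e+06 m
da_rev = 2*pi*rho*a^2/BC = 2*pi*2.200e-14*(7.115e+06)^2/120.0 = 0.058313769 m per revolution
N = H/da_rev = 88667.0000 m / 0.058313769 m = 1.5205157e+06 revolutions
P = 2*pi*sqrt(a^3/mu) = 5972.7396 s
lifetime = N*P = 1.5205157e+06 * 5972.7396 = 9.0816441e+09 s = 105111.6220 days
years = 105111.6220 / 365.25 = 287.7799 years

287.7799 years


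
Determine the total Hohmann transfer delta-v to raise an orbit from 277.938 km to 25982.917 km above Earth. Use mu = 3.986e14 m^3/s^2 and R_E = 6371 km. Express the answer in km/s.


r1 = 6648.9380 km = 6.648938e+06 m
r2 = 32353.9170 km = 3.2353917e+07 m
dv1 = sqrt(mu/r1)*(sqrt(2*r2/(r1+r2)) - 1) = 2230.2279 m/s
dv2 = sqrt(mu/r2)*(1 - sqrt(2*r1/(r1+r2))) = 1460.4835 m/s
total dv = |dv1| + |dv2| = 2230.2279 + 1460.4835 = 3690.7115 m/s = 3.6907 km/s

3.6907 km/s


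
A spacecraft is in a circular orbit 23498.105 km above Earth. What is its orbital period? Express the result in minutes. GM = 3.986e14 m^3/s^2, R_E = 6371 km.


r = 29869.1050 km = 2.9869105e+07 m
T = 2*pi*sqrt(r^3/mu) = 2*pi*sqrt(2.6648123e+22 / 3.986e14)
T = 51374.1365 s = 856.2356 min

856.2356 minutes


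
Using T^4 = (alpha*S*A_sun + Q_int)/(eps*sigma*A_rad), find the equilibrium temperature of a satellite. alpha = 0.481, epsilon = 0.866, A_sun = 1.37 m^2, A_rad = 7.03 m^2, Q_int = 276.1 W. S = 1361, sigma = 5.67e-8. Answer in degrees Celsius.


Numerator = alpha*S*A_sun + Q_int = 0.481*1361*1.37 + 276.1 = 1172.9582 W
Denominator = eps*sigma*A_rad = 0.866*5.67e-8*7.03 = 3.4518847e-07 W/K^4
T^4 = 3.3980225e+09 K^4
T = 241.4385 K = -31.7115 C

-31.7115 degrees Celsius


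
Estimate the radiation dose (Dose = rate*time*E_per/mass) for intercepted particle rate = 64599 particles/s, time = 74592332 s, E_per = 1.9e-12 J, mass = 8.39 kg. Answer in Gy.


Total energy deposited = rate * time * E_per
  = 64599 * 74592332 * 1.9e-12 = 9.1553 J
Dose = E_total / mass = 9.1553 / 8.39
Dose = 1.0912 Gy

1.0912 Gy


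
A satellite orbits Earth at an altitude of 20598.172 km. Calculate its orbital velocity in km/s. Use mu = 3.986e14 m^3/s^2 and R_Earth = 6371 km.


r = R_E + alt = 6371.0 + 20598.172 = 26969.1720 km = 2.6969172e+07 m
v = sqrt(mu/r) = sqrt(3.986e14 / 2.6969172e+07) = 3844.4555 m/s = 3.8445 km/s

3.8445 km/s


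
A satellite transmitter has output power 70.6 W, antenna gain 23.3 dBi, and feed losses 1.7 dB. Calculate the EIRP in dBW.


Pt = 70.6 W = 18.4880 dBW
EIRP = Pt_dBW + Gt - losses = 18.4880 + 23.3 - 1.7 = 40.0880 dBW

40.0880 dBW


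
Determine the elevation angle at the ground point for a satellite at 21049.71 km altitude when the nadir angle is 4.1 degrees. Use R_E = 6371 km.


r = R_E + alt = 27420.7100 km
Law of sines in the satellite / Earth-center / ground-point triangle:
  sin(nadir)/R_E = sin(90 + el)/r  =>  cos(el) = (r/R_E)*sin(nadir)
cos(el) = (27420.7100 / 6371.0000) * sin(4.1 deg) = 0.3077242
el = arccos(0.3077242) = 72.0779 deg
(Earth-central angle = 90 - nadir - el = 13.8221 deg)

72.0779 degrees


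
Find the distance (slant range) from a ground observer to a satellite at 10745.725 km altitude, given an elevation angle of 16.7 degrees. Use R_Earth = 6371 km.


h = 10745.725 km, el = 16.7 deg
d = -R_E*sin(el) + sqrt((R_E*sin(el))^2 + 2*R_E*h + h^2)
d = -6371.0000*sin(0.29147) + sqrt((6371.0000*0.2873605)^2 + 2*6371.0000*10745.725 + 10745.725^2)
d = 14161.2356 km

14161.2356 km


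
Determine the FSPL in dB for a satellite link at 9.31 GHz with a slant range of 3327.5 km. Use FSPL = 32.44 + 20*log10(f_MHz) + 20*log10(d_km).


f = 9.31 GHz = 9310.0000 MHz
d = 3327.5 km
FSPL = 32.44 + 20*log10(9310.0000) + 20*log10(3327.5)
FSPL = 32.44 + 79.3790 + 70.4424
FSPL = 182.2614 dB

182.2614 dB


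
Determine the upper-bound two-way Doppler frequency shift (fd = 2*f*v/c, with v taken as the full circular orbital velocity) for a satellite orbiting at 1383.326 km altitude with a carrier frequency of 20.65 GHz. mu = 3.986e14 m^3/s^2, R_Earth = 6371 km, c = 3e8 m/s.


r = 7.754326e+06 m
v = sqrt(mu/r) = 7169.6279 m/s (worst-case radial velocity)
f = 20.65 GHz = 2.065e+10 Hz
fd = 2*f*v/c = 2*2.065e+10*7169.6279/3.0e+08
fd = 987018.7810 Hz

987018.7810 Hz


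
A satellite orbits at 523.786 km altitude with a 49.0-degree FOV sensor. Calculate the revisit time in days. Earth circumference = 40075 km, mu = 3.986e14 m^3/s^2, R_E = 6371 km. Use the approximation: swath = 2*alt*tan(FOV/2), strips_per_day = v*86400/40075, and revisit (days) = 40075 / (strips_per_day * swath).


swath = 2*523.786*tan(0.4276057) = 477.4061 km
v = sqrt(mu/r) = 7603.4072 m/s = 7.6034 km/s
strips/day = v*86400/40075 = 7.6034*86400/40075 = 16.3926
coverage/day = strips * swath = 16.3926 * 477.4061 = 7825.9379 km
revisit = 40075 / 7825.9379 = 5.1208 days

5.1208 days
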